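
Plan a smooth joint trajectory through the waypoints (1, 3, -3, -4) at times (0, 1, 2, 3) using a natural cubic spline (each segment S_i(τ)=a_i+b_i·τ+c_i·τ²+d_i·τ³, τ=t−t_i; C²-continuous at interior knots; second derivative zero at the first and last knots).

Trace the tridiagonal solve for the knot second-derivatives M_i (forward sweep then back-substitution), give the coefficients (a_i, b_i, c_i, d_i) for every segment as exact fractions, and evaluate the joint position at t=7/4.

  seg 0: a=1 b=67/15 c=0 d=-37/15
  seg 1: a=3 b=-44/15 c=-37/5 d=13/3
  seg 2: a=-3 b=-71/15 c=28/5 d=-28/15
S(7/4) = -491/320

Δ: Δ0=2, Δ1=-6, Δ2=-1
row 1: diag=4, rhs=-48; c'=1/4, d'=-12
row 2: denom=4−1·1/4=15/4; d'=(30−1·-12)/(15/4)=56/5
back: M2=56/5
back: M1=-12−1/4·56/5=-74/5
M: M0=0, M1=-74/5, M2=56/5, M3=0
seg 0: a=1, c=M0/2=0, d=(M1−M0)/(6·1)=-37/15, b=Δ0−h0·(2M0+M1)/6=67/15
seg 1: a=3, c=M1/2=-37/5, d=(M2−M1)/(6·1)=13/3, b=Δ1−h1·(2M1+M2)/6=-44/15
seg 2: a=-3, c=M2/2=28/5, d=(M3−M2)/(6·1)=-28/15, b=Δ2−h2·(2M2+M3)/6=-71/15
t_q=7/4 → seg 1, τ=3/4; S=3+-44/15·τ+-37/5·τ²+13/3·τ³=-491/320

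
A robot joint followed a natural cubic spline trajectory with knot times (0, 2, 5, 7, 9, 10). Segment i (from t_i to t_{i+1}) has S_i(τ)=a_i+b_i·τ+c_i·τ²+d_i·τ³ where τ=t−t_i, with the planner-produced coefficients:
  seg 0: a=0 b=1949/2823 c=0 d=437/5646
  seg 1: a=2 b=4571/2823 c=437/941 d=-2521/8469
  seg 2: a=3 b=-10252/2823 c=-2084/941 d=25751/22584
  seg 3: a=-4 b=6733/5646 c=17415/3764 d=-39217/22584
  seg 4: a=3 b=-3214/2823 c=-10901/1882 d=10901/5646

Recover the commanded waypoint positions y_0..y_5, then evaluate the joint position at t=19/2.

y_0=0 y_1=2 y_2=3 y_3=-4 y_4=3 y_5=-2
S(19/2) = 18429/15056

y_0 = S_0(0) = a_0 = 0
y_1 = S_1(0) = a_1 = 2
y_2 = S_2(0) = a_2 = 3
y_3 = S_3(0) = a_3 = -4
y_4 = S_4(0) = a_4 = 3
y_5 = S_4(1) = -2
t_q=19/2 is in segment 4 (τ=1/2); S_4(τ)=18429/15056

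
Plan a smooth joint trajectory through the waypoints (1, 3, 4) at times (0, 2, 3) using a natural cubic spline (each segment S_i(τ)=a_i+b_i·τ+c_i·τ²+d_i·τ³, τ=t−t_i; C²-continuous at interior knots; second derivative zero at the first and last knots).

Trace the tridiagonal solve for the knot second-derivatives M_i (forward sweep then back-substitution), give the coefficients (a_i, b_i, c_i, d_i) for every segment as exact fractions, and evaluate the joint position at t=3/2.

Δ: Δ0=1, Δ1=1
row 1: diag=6, rhs=0; c'=1/6, d'=0
back: M1=0
M: M0=0, M1=0, M2=0
seg 0: a=1, c=M0/2=0, d=(M1−M0)/(6·2)=0, b=Δ0−h0·(2M0+M1)/6=1
seg 1: a=3, c=M1/2=0, d=(M2−M1)/(6·1)=0, b=Δ1−h1·(2M1+M2)/6=1
t_q=3/2 → seg 0, τ=3/2; S=1+1·τ+0·τ²+0·τ³=5/2

  seg 0: a=1 b=1 c=0 d=0
  seg 1: a=3 b=1 c=0 d=0
S(3/2) = 5/2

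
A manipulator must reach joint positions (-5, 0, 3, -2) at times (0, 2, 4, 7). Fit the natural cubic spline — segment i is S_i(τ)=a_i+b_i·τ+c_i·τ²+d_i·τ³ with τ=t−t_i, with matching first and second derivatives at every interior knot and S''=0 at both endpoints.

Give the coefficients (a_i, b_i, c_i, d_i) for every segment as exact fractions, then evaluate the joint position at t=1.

  seg 0: a=-5 b=148/57 c=0 d=-11/456
  seg 1: a=0 b=263/114 c=-11/76 d=-59/456
  seg 2: a=3 b=10/57 c=-35/38 d=35/342
S(1) = -369/152

Δ: Δ0=5/2, Δ1=3/2, Δ2=-5/3
row 1: diag=8, rhs=-6; c'=1/4, d'=-3/4
row 2: denom=10−2·1/4=19/2; d'=(-19−2·-3/4)/(19/2)=-35/19
back: M2=-35/19
back: M1=-3/4−1/4·-35/19=-11/38
M: M0=0, M1=-11/38, M2=-35/19, M3=0
seg 0: a=-5, c=M0/2=0, d=(M1−M0)/(6·2)=-11/456, b=Δ0−h0·(2M0+M1)/6=148/57
seg 1: a=0, c=M1/2=-11/76, d=(M2−M1)/(6·2)=-59/456, b=Δ1−h1·(2M1+M2)/6=263/114
seg 2: a=3, c=M2/2=-35/38, d=(M3−M2)/(6·3)=35/342, b=Δ2−h2·(2M2+M3)/6=10/57
t_q=1 → seg 0, τ=1; S=-5+148/57·τ+0·τ²+-11/456·τ³=-369/152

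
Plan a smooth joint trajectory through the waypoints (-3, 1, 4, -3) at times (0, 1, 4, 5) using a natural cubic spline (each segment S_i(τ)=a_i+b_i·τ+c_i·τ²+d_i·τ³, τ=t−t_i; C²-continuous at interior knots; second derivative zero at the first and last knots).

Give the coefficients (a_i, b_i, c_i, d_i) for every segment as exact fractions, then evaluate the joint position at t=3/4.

  seg 0: a=-3 b=4 c=0 d=0
  seg 1: a=1 b=4 c=0 d=-1/3
  seg 2: a=4 b=-5 c=-3 d=1
S(3/4) = 0

Δ: Δ0=4, Δ1=1, Δ2=-7
row 1: diag=8, rhs=-18; c'=3/8, d'=-9/4
row 2: denom=8−3·3/8=55/8; d'=(-48−3·-9/4)/(55/8)=-6
back: M2=-6
back: M1=-9/4−3/8·-6=0
M: M0=0, M1=0, M2=-6, M3=0
seg 0: a=-3, c=M0/2=0, d=(M1−M0)/(6·1)=0, b=Δ0−h0·(2M0+M1)/6=4
seg 1: a=1, c=M1/2=0, d=(M2−M1)/(6·3)=-1/3, b=Δ1−h1·(2M1+M2)/6=4
seg 2: a=4, c=M2/2=-3, d=(M3−M2)/(6·1)=1, b=Δ2−h2·(2M2+M3)/6=-5
t_q=3/4 → seg 0, τ=3/4; S=-3+4·τ+0·τ²+0·τ³=0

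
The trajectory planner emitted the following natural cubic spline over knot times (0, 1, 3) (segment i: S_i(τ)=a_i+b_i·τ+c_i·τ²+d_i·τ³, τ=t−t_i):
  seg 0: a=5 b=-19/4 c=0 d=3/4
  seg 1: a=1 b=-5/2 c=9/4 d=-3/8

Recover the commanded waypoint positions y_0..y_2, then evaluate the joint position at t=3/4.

y_0=5 y_1=1 y_2=2
S(3/4) = 449/256

y_0 = S_0(0) = a_0 = 5
y_1 = S_1(0) = a_1 = 1
y_2 = S_1(2) = 2
t_q=3/4 is in segment 0 (τ=3/4); S_0(τ)=449/256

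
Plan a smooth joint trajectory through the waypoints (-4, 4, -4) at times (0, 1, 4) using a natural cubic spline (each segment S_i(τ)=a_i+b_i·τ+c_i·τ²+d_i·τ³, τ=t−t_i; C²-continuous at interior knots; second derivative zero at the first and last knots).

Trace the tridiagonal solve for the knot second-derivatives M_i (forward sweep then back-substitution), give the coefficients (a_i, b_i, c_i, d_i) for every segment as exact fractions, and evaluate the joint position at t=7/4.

  seg 0: a=-4 b=28/3 c=0 d=-4/3
  seg 1: a=4 b=16/3 c=-4 d=4/9
S(7/4) = 95/16

Δ: Δ0=8, Δ1=-8/3
row 1: diag=8, rhs=-64; c'=3/8, d'=-8
back: M1=-8
M: M0=0, M1=-8, M2=0
seg 0: a=-4, c=M0/2=0, d=(M1−M0)/(6·1)=-4/3, b=Δ0−h0·(2M0+M1)/6=28/3
seg 1: a=4, c=M1/2=-4, d=(M2−M1)/(6·3)=4/9, b=Δ1−h1·(2M1+M2)/6=16/3
t_q=7/4 → seg 1, τ=3/4; S=4+16/3·τ+-4·τ²+4/9·τ³=95/16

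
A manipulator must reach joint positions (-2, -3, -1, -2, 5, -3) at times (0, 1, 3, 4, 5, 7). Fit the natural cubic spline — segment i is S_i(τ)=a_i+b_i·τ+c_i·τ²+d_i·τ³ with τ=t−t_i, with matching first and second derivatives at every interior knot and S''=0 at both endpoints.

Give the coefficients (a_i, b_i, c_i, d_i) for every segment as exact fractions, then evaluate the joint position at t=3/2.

Δ: Δ0=-1, Δ1=1, Δ2=-1, Δ3=7, Δ4=-4
row 1: diag=6, rhs=12; c'=1/3, d'=2
row 2: denom=6−2·1/3=16/3; d'=(-12−2·2)/(16/3)=-3
row 3: denom=4−1·3/16=61/16; d'=(48−1·-3)/(61/16)=816/61
row 4: denom=6−1·16/61=350/61; d'=(-66−1·816/61)/(350/61)=-2421/175
back: M4=-2421/175
back: M3=816/61−16/61·-2421/175=2976/175
back: M2=-3−3/16·2976/175=-1083/175
back: M1=2−1/3·-1083/175=711/175
M: M0=0, M1=711/175, M2=-1083/175, M3=2976/175, M4=-2421/175, M5=0
seg 0: a=-2, c=M0/2=0, d=(M1−M0)/(6·1)=237/350, b=Δ0−h0·(2M0+M1)/6=-587/350
seg 1: a=-3, c=M1/2=711/350, d=(M2−M1)/(6·2)=-299/350, b=Δ1−h1·(2M1+M2)/6=62/175
seg 2: a=-1, c=M2/2=-1083/350, d=(M3−M2)/(6·1)=1353/350, b=Δ2−h2·(2M2+M3)/6=-62/35
seg 3: a=-2, c=M3/2=1488/175, d=(M4−M3)/(6·1)=-257/50, b=Δ3−h3·(2M3+M4)/6=1273/350
seg 4: a=5, c=M4/2=-2421/350, d=(M5−M4)/(6·2)=807/700, b=Δ4−h4·(2M4+M5)/6=914/175
t_q=3/2 → seg 1, τ=1/2; S=-3+62/175·τ+711/350·τ²+-299/350·τ³=-6781/2800

  seg 0: a=-2 b=-587/350 c=0 d=237/350
  seg 1: a=-3 b=62/175 c=711/350 d=-299/350
  seg 2: a=-1 b=-62/35 c=-1083/350 d=1353/350
  seg 3: a=-2 b=1273/350 c=1488/175 d=-257/50
  seg 4: a=5 b=914/175 c=-2421/350 d=807/700
S(3/2) = -6781/2800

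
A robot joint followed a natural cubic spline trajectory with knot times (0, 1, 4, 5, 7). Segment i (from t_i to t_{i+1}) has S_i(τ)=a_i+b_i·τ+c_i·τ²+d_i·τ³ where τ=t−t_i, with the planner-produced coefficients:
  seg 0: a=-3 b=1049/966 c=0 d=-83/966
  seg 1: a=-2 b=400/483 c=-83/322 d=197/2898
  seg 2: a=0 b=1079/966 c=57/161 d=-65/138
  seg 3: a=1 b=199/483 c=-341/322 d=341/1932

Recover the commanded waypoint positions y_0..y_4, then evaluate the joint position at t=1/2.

y_0 = S_0(0) = a_0 = -3
y_1 = S_1(0) = a_1 = -2
y_2 = S_2(0) = a_2 = 0
y_3 = S_3(0) = a_3 = 1
y_4 = S_3(2) = -1
t_q=1/2 is in segment 0 (τ=1/2); S_0(τ)=-6357/2576

y_0=-3 y_1=-2 y_2=0 y_3=1 y_4=-1
S(1/2) = -6357/2576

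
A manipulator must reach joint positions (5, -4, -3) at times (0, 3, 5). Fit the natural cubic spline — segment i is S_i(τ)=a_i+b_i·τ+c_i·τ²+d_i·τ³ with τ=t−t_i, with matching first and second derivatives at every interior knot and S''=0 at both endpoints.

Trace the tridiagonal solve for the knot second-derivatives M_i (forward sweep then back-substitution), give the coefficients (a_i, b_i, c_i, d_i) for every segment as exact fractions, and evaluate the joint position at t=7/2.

Δ: Δ0=-3, Δ1=1/2
row 1: diag=10, rhs=21; c'=1/5, d'=21/10
back: M1=21/10
M: M0=0, M1=21/10, M2=0
seg 0: a=5, c=M0/2=0, d=(M1−M0)/(6·3)=7/60, b=Δ0−h0·(2M0+M1)/6=-81/20
seg 1: a=-4, c=M1/2=21/20, d=(M2−M1)/(6·2)=-7/40, b=Δ1−h1·(2M1+M2)/6=-9/10
t_q=7/2 → seg 1, τ=1/2; S=-4+-9/10·τ+21/20·τ²+-7/40·τ³=-1347/320

  seg 0: a=5 b=-81/20 c=0 d=7/60
  seg 1: a=-4 b=-9/10 c=21/20 d=-7/40
S(7/2) = -1347/320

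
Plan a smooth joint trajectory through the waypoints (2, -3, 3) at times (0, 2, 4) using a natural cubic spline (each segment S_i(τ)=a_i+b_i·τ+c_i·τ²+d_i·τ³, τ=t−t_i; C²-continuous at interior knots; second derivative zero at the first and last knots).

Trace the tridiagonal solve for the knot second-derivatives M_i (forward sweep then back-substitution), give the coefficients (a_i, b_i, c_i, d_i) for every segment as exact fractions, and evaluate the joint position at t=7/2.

  seg 0: a=2 b=-31/8 c=0 d=11/32
  seg 1: a=-3 b=1/4 c=33/16 d=-11/32
S(7/2) = 219/256

Δ: Δ0=-5/2, Δ1=3
row 1: diag=8, rhs=33; c'=1/4, d'=33/8
back: M1=33/8
M: M0=0, M1=33/8, M2=0
seg 0: a=2, c=M0/2=0, d=(M1−M0)/(6·2)=11/32, b=Δ0−h0·(2M0+M1)/6=-31/8
seg 1: a=-3, c=M1/2=33/16, d=(M2−M1)/(6·2)=-11/32, b=Δ1−h1·(2M1+M2)/6=1/4
t_q=7/2 → seg 1, τ=3/2; S=-3+1/4·τ+33/16·τ²+-11/32·τ³=219/256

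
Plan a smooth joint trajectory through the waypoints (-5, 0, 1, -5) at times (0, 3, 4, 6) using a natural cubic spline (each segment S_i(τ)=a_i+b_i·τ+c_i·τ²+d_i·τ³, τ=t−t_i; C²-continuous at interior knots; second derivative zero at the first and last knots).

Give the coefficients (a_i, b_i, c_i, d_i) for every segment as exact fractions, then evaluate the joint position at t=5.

Δ: Δ0=5/3, Δ1=1, Δ2=-3
row 1: diag=8, rhs=-4; c'=1/8, d'=-1/2
row 2: denom=6−1·1/8=47/8; d'=(-24−1·-1/2)/(47/8)=-4
back: M2=-4
back: M1=-1/2−1/8·-4=0
M: M0=0, M1=0, M2=-4, M3=0
seg 0: a=-5, c=M0/2=0, d=(M1−M0)/(6·3)=0, b=Δ0−h0·(2M0+M1)/6=5/3
seg 1: a=0, c=M1/2=0, d=(M2−M1)/(6·1)=-2/3, b=Δ1−h1·(2M1+M2)/6=5/3
seg 2: a=1, c=M2/2=-2, d=(M3−M2)/(6·2)=1/3, b=Δ2−h2·(2M2+M3)/6=-1/3
t_q=5 → seg 2, τ=1; S=1+-1/3·τ+-2·τ²+1/3·τ³=-1

  seg 0: a=-5 b=5/3 c=0 d=0
  seg 1: a=0 b=5/3 c=0 d=-2/3
  seg 2: a=1 b=-1/3 c=-2 d=1/3
S(5) = -1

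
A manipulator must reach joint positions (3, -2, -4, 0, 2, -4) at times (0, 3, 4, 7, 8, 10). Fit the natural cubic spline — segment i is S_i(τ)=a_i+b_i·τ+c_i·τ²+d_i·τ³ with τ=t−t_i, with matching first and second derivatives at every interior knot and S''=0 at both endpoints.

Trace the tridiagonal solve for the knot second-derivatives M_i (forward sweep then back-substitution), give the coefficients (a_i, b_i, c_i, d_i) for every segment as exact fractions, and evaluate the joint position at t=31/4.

Δ: Δ0=-5/3, Δ1=-2, Δ2=4/3, Δ3=2, Δ4=-3
row 1: diag=8, rhs=-2; c'=1/8, d'=-1/4
row 2: denom=8−1·1/8=63/8; d'=(20−1·-1/4)/(63/8)=18/7
row 3: denom=8−3·8/21=48/7; d'=(4−3·18/7)/(48/7)=-13/24
row 4: denom=6−1·7/48=281/48; d'=(-30−1·-13/24)/(281/48)=-1414/281
back: M4=-1414/281
back: M3=-13/24−7/48·-1414/281=54/281
back: M2=18/7−8/21·54/281=702/281
back: M1=-1/4−1/8·702/281=-158/281
M: M0=0, M1=-158/281, M2=702/281, M3=54/281, M4=-1414/281, M5=0
seg 0: a=3, c=M0/2=0, d=(M1−M0)/(6·3)=-79/2529, b=Δ0−h0·(2M0+M1)/6=-1168/843
seg 1: a=-2, c=M1/2=-79/281, d=(M2−M1)/(6·1)=430/843, b=Δ1−h1·(2M1+M2)/6=-1879/843
seg 2: a=-4, c=M2/2=351/281, d=(M3−M2)/(6·3)=-36/281, b=Δ2−h2·(2M2+M3)/6=-1063/843
seg 3: a=0, c=M3/2=27/281, d=(M4−M3)/(6·1)=-734/843, b=Δ3−h3·(2M3+M4)/6=2339/843
seg 4: a=2, c=M4/2=-707/281, d=(M5−M4)/(6·2)=707/1686, b=Δ4−h4·(2M4+M5)/6=299/843
t_q=31/4 → seg 3, τ=3/4; S=0+2339/843·τ+27/281·τ²+-734/843·τ³=15895/8992

  seg 0: a=3 b=-1168/843 c=0 d=-79/2529
  seg 1: a=-2 b=-1879/843 c=-79/281 d=430/843
  seg 2: a=-4 b=-1063/843 c=351/281 d=-36/281
  seg 3: a=0 b=2339/843 c=27/281 d=-734/843
  seg 4: a=2 b=299/843 c=-707/281 d=707/1686
S(31/4) = 15895/8992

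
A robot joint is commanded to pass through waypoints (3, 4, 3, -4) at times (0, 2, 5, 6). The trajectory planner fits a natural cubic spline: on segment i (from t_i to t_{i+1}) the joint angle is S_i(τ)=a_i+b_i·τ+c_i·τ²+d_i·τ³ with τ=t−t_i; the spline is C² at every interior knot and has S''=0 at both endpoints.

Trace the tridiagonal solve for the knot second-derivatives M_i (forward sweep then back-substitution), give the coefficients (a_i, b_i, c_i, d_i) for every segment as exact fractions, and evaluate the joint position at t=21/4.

  seg 0: a=3 b=53/426 c=0 d=20/213
  seg 1: a=4 b=533/426 c=40/71 d=-155/426
  seg 2: a=3 b=-1106/213 c=-385/142 d=385/426
S(21/4) = 14055/9088

Δ: Δ0=1/2, Δ1=-1/3, Δ2=-7
row 1: diag=10, rhs=-5; c'=3/10, d'=-1/2
row 2: denom=8−3·3/10=71/10; d'=(-40−3·-1/2)/(71/10)=-385/71
back: M2=-385/71
back: M1=-1/2−3/10·-385/71=80/71
M: M0=0, M1=80/71, M2=-385/71, M3=0
seg 0: a=3, c=M0/2=0, d=(M1−M0)/(6·2)=20/213, b=Δ0−h0·(2M0+M1)/6=53/426
seg 1: a=4, c=M1/2=40/71, d=(M2−M1)/(6·3)=-155/426, b=Δ1−h1·(2M1+M2)/6=533/426
seg 2: a=3, c=M2/2=-385/142, d=(M3−M2)/(6·1)=385/426, b=Δ2−h2·(2M2+M3)/6=-1106/213
t_q=21/4 → seg 2, τ=1/4; S=3+-1106/213·τ+-385/142·τ²+385/426·τ³=14055/9088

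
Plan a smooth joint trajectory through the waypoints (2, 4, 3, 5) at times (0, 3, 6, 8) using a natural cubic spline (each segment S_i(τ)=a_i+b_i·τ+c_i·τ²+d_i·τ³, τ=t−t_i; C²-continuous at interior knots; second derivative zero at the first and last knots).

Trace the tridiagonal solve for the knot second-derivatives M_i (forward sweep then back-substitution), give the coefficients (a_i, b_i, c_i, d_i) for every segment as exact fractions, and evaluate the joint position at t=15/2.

  seg 0: a=2 b=116/111 c=0 d=-14/333
  seg 1: a=4 b=-10/111 c=-14/37 d=11/111
  seg 2: a=3 b=35/111 c=19/37 d=-19/222
S(15/2) = 2569/592

Δ: Δ0=2/3, Δ1=-1/3, Δ2=1
row 1: diag=12, rhs=-6; c'=1/4, d'=-1/2
row 2: denom=10−3·1/4=37/4; d'=(8−3·-1/2)/(37/4)=38/37
back: M2=38/37
back: M1=-1/2−1/4·38/37=-28/37
M: M0=0, M1=-28/37, M2=38/37, M3=0
seg 0: a=2, c=M0/2=0, d=(M1−M0)/(6·3)=-14/333, b=Δ0−h0·(2M0+M1)/6=116/111
seg 1: a=4, c=M1/2=-14/37, d=(M2−M1)/(6·3)=11/111, b=Δ1−h1·(2M1+M2)/6=-10/111
seg 2: a=3, c=M2/2=19/37, d=(M3−M2)/(6·2)=-19/222, b=Δ2−h2·(2M2+M3)/6=35/111
t_q=15/2 → seg 2, τ=3/2; S=3+35/111·τ+19/37·τ²+-19/222·τ³=2569/592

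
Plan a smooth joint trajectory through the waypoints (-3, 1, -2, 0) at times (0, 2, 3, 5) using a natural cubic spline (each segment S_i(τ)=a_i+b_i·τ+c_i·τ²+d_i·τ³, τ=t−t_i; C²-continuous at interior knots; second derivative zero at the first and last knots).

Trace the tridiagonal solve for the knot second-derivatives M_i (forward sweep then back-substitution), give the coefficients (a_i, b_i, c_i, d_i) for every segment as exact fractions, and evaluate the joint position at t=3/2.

Δ: Δ0=2, Δ1=-3, Δ2=1
row 1: diag=6, rhs=-30; c'=1/6, d'=-5
row 2: denom=6−1·1/6=35/6; d'=(24−1·-5)/(35/6)=174/35
back: M2=174/35
back: M1=-5−1/6·174/35=-204/35
M: M0=0, M1=-204/35, M2=174/35, M3=0
seg 0: a=-3, c=M0/2=0, d=(M1−M0)/(6·2)=-17/35, b=Δ0−h0·(2M0+M1)/6=138/35
seg 1: a=1, c=M1/2=-102/35, d=(M2−M1)/(6·1)=9/5, b=Δ1−h1·(2M1+M2)/6=-66/35
seg 2: a=-2, c=M2/2=87/35, d=(M3−M2)/(6·2)=-29/70, b=Δ2−h2·(2M2+M3)/6=-81/35
t_q=3/2 → seg 0, τ=3/2; S=-3+138/35·τ+0·τ²+-17/35·τ³=51/40

  seg 0: a=-3 b=138/35 c=0 d=-17/35
  seg 1: a=1 b=-66/35 c=-102/35 d=9/5
  seg 2: a=-2 b=-81/35 c=87/35 d=-29/70
S(3/2) = 51/40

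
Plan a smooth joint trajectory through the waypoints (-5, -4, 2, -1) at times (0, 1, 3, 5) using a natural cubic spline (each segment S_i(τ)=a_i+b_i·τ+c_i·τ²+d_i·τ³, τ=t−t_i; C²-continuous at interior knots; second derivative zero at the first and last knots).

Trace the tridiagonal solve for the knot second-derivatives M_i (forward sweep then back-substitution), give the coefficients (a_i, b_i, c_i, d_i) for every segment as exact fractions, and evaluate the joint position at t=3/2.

  seg 0: a=-5 b=19/44 c=0 d=25/44
  seg 1: a=-4 b=47/22 c=75/44 d=-7/11
  seg 2: a=2 b=29/22 c=-93/44 d=31/88
S(3/2) = -455/176

Δ: Δ0=1, Δ1=3, Δ2=-3/2
row 1: diag=6, rhs=12; c'=1/3, d'=2
row 2: denom=8−2·1/3=22/3; d'=(-27−2·2)/(22/3)=-93/22
back: M2=-93/22
back: M1=2−1/3·-93/22=75/22
M: M0=0, M1=75/22, M2=-93/22, M3=0
seg 0: a=-5, c=M0/2=0, d=(M1−M0)/(6·1)=25/44, b=Δ0−h0·(2M0+M1)/6=19/44
seg 1: a=-4, c=M1/2=75/44, d=(M2−M1)/(6·2)=-7/11, b=Δ1−h1·(2M1+M2)/6=47/22
seg 2: a=2, c=M2/2=-93/44, d=(M3−M2)/(6·2)=31/88, b=Δ2−h2·(2M2+M3)/6=29/22
t_q=3/2 → seg 1, τ=1/2; S=-4+47/22·τ+75/44·τ²+-7/11·τ³=-455/176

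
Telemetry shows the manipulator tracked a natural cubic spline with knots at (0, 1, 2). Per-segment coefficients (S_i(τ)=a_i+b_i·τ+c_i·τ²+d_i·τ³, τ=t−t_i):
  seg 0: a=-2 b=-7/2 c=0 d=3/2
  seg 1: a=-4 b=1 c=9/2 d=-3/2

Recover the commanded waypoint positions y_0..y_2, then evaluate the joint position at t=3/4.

y_0=-2 y_1=-4 y_2=0
S(3/4) = -511/128

y_0 = S_0(0) = a_0 = -2
y_1 = S_1(0) = a_1 = -4
y_2 = S_1(1) = 0
t_q=3/4 is in segment 0 (τ=3/4); S_0(τ)=-511/128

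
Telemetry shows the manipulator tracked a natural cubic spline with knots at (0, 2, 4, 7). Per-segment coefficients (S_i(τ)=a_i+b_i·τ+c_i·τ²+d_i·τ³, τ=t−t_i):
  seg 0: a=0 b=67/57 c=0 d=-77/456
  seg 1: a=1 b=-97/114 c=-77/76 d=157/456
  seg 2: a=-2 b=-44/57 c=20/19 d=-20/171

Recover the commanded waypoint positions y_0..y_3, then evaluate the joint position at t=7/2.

y_0=0 y_1=1 y_2=-2 y_3=2
S(7/2) = -1695/1216

y_0 = S_0(0) = a_0 = 0
y_1 = S_1(0) = a_1 = 1
y_2 = S_2(0) = a_2 = -2
y_3 = S_2(3) = 2
t_q=7/2 is in segment 1 (τ=3/2); S_1(τ)=-1695/1216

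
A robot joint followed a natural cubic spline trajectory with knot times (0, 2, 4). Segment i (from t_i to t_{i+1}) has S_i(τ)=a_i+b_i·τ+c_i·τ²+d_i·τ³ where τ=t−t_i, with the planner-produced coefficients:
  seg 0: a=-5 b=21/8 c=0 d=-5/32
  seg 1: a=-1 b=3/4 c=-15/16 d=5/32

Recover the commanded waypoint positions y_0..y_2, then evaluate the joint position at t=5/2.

y_0=-5 y_1=-1 y_2=-2
S(5/2) = -215/256

y_0 = S_0(0) = a_0 = -5
y_1 = S_1(0) = a_1 = -1
y_2 = S_1(2) = -2
t_q=5/2 is in segment 1 (τ=1/2); S_1(τ)=-215/256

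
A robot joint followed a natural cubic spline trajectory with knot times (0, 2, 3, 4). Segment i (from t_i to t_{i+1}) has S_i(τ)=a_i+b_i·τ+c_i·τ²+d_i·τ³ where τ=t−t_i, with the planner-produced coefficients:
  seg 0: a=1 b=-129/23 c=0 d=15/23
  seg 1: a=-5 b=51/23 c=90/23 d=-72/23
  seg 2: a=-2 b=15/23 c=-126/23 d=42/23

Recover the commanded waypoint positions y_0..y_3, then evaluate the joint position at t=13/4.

y_0=1 y_1=-5 y_2=-2 y_3=-5
S(13/4) = -1583/736

y_0 = S_0(0) = a_0 = 1
y_1 = S_1(0) = a_1 = -5
y_2 = S_2(0) = a_2 = -2
y_3 = S_2(1) = -5
t_q=13/4 is in segment 2 (τ=1/4); S_2(τ)=-1583/736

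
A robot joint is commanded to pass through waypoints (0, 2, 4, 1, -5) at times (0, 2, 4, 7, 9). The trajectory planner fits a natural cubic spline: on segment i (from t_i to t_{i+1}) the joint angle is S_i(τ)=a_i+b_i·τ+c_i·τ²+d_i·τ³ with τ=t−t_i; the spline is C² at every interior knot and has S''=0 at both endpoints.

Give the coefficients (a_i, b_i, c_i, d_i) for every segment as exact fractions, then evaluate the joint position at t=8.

  seg 0: a=0 b=79/86 c=0 d=7/344
  seg 1: a=2 b=50/43 c=21/172 d=-35/344
  seg 2: a=4 b=37/86 c=-21/43 d=1/258
  seg 3: a=1 b=-103/43 c=-39/86 d=13/172
S(8) = -305/172

Δ: Δ0=1, Δ1=1, Δ2=-1, Δ3=-3
row 1: diag=8, rhs=0; c'=1/4, d'=0
row 2: denom=10−2·1/4=19/2; d'=(-12−2·0)/(19/2)=-24/19
row 3: denom=10−3·6/19=172/19; d'=(-12−3·-24/19)/(172/19)=-39/43
back: M3=-39/43
back: M2=-24/19−6/19·-39/43=-42/43
back: M1=0−1/4·-42/43=21/86
M: M0=0, M1=21/86, M2=-42/43, M3=-39/43, M4=0
seg 0: a=0, c=M0/2=0, d=(M1−M0)/(6·2)=7/344, b=Δ0−h0·(2M0+M1)/6=79/86
seg 1: a=2, c=M1/2=21/172, d=(M2−M1)/(6·2)=-35/344, b=Δ1−h1·(2M1+M2)/6=50/43
seg 2: a=4, c=M2/2=-21/43, d=(M3−M2)/(6·3)=1/258, b=Δ2−h2·(2M2+M3)/6=37/86
seg 3: a=1, c=M3/2=-39/86, d=(M4−M3)/(6·2)=13/172, b=Δ3−h3·(2M3+M4)/6=-103/43
t_q=8 → seg 3, τ=1; S=1+-103/43·τ+-39/86·τ²+13/172·τ³=-305/172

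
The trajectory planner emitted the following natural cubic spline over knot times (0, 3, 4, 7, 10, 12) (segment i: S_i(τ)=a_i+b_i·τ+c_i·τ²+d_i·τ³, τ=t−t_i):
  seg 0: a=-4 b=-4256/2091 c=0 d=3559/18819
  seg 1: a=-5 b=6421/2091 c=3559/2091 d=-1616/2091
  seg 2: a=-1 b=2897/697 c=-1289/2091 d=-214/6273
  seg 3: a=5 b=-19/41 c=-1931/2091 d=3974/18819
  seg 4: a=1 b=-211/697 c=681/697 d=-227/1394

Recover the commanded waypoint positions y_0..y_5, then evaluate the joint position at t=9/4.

y_0 = S_0(0) = a_0 = -4
y_1 = S_1(0) = a_1 = -5
y_2 = S_2(0) = a_2 = -1
y_3 = S_3(0) = a_3 = 5
y_4 = S_4(0) = a_4 = 1
y_5 = S_4(2) = 3
t_q=9/4 is in segment 0 (τ=9/4); S_0(τ)=-286627/44608

y_0=-4 y_1=-5 y_2=-1 y_3=5 y_4=1 y_5=3
S(9/4) = -286627/44608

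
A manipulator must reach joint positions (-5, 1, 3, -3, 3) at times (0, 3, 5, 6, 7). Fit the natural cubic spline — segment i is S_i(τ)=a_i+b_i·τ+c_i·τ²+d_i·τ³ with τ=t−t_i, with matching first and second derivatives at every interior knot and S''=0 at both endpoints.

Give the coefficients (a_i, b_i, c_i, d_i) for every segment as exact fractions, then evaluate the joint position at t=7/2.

  seg 0: a=-5 b=257/214 c=0 d=19/214
  seg 1: a=1 b=385/107 c=171/214 d=-449/428
  seg 2: a=3 b=-620/107 c=-588/107 d=566/107
  seg 3: a=-3 b=-98/107 c=1110/107 d=-370/107
S(7/2) = 9819/3424

Δ: Δ0=2, Δ1=1, Δ2=-6, Δ3=6
row 1: diag=10, rhs=-6; c'=1/5, d'=-3/5
row 2: denom=6−2·1/5=28/5; d'=(-42−2·-3/5)/(28/5)=-51/7
row 3: denom=4−1·5/28=107/28; d'=(72−1·-51/7)/(107/28)=2220/107
back: M3=2220/107
back: M2=-51/7−5/28·2220/107=-1176/107
back: M1=-3/5−1/5·-1176/107=171/107
M: M0=0, M1=171/107, M2=-1176/107, M3=2220/107, M4=0
seg 0: a=-5, c=M0/2=0, d=(M1−M0)/(6·3)=19/214, b=Δ0−h0·(2M0+M1)/6=257/214
seg 1: a=1, c=M1/2=171/214, d=(M2−M1)/(6·2)=-449/428, b=Δ1−h1·(2M1+M2)/6=385/107
seg 2: a=3, c=M2/2=-588/107, d=(M3−M2)/(6·1)=566/107, b=Δ2−h2·(2M2+M3)/6=-620/107
seg 3: a=-3, c=M3/2=1110/107, d=(M4−M3)/(6·1)=-370/107, b=Δ3−h3·(2M3+M4)/6=-98/107
t_q=7/2 → seg 1, τ=1/2; S=1+385/107·τ+171/214·τ²+-449/428·τ³=9819/3424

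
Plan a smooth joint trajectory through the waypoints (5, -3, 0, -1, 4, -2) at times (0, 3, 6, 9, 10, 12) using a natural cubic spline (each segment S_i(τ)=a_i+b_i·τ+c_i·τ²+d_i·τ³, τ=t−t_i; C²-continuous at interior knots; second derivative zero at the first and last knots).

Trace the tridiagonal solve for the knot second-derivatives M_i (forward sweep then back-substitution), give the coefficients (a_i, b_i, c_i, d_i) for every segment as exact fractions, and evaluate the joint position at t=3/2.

Δ: Δ0=-8/3, Δ1=1, Δ2=-1/3, Δ3=5, Δ4=-3
row 1: diag=12, rhs=22; c'=1/4, d'=11/6
row 2: denom=12−3·1/4=45/4; d'=(-8−3·11/6)/(45/4)=-6/5
row 3: denom=8−3·4/15=36/5; d'=(32−3·-6/5)/(36/5)=89/18
row 4: denom=6−1·5/36=211/36; d'=(-48−1·89/18)/(211/36)=-1906/211
back: M4=-1906/211
back: M3=89/18−5/36·-1906/211=1308/211
back: M2=-6/5−4/15·1308/211=-602/211
back: M1=11/6−1/4·-602/211=1612/633
M: M0=0, M1=1612/633, M2=-602/211, M3=1308/211, M4=-1906/211, M5=0
seg 0: a=5, c=M0/2=0, d=(M1−M0)/(6·3)=806/5697, b=Δ0−h0·(2M0+M1)/6=-2494/633
seg 1: a=-3, c=M1/2=806/633, d=(M2−M1)/(6·3)=-1709/5697, b=Δ1−h1·(2M1+M2)/6=-76/633
seg 2: a=0, c=M2/2=-301/211, d=(M3−M2)/(6·3)=955/1899, b=Δ2−h2·(2M2+M3)/6=-367/633
seg 3: a=-1, c=M3/2=654/211, d=(M4−M3)/(6·1)=-1607/633, b=Δ3−h3·(2M3+M4)/6=2810/633
seg 4: a=4, c=M4/2=-953/211, d=(M5−M4)/(6·2)=953/1266, b=Δ4−h4·(2M4+M5)/6=1913/633
t_q=3/2 → seg 0, τ=3/2; S=5+-2494/633·τ+0·τ²+806/5697·τ³=-365/844

  seg 0: a=5 b=-2494/633 c=0 d=806/5697
  seg 1: a=-3 b=-76/633 c=806/633 d=-1709/5697
  seg 2: a=0 b=-367/633 c=-301/211 d=955/1899
  seg 3: a=-1 b=2810/633 c=654/211 d=-1607/633
  seg 4: a=4 b=1913/633 c=-953/211 d=953/1266
S(3/2) = -365/844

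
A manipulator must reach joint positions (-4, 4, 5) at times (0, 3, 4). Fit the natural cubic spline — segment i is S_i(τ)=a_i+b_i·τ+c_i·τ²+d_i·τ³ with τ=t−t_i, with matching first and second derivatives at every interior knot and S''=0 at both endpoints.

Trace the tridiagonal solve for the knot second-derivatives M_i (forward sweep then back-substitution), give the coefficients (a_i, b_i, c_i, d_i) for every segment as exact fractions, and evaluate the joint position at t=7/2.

  seg 0: a=-4 b=79/24 c=0 d=-5/72
  seg 1: a=4 b=17/12 c=-5/8 d=5/24
S(7/2) = 293/64

Δ: Δ0=8/3, Δ1=1
row 1: diag=8, rhs=-10; c'=1/8, d'=-5/4
back: M1=-5/4
M: M0=0, M1=-5/4, M2=0
seg 0: a=-4, c=M0/2=0, d=(M1−M0)/(6·3)=-5/72, b=Δ0−h0·(2M0+M1)/6=79/24
seg 1: a=4, c=M1/2=-5/8, d=(M2−M1)/(6·1)=5/24, b=Δ1−h1·(2M1+M2)/6=17/12
t_q=7/2 → seg 1, τ=1/2; S=4+17/12·τ+-5/8·τ²+5/24·τ³=293/64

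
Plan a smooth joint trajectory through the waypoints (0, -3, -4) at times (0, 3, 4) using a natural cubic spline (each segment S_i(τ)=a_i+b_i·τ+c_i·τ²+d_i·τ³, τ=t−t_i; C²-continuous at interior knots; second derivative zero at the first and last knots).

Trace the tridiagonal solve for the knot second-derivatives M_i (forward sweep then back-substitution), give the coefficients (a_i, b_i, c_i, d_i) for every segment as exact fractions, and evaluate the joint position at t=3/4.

Δ: Δ0=-1, Δ1=-1
row 1: diag=8, rhs=0; c'=1/8, d'=0
back: M1=0
M: M0=0, M1=0, M2=0
seg 0: a=0, c=M0/2=0, d=(M1−M0)/(6·3)=0, b=Δ0−h0·(2M0+M1)/6=-1
seg 1: a=-3, c=M1/2=0, d=(M2−M1)/(6·1)=0, b=Δ1−h1·(2M1+M2)/6=-1
t_q=3/4 → seg 0, τ=3/4; S=0+-1·τ+0·τ²+0·τ³=-3/4

  seg 0: a=0 b=-1 c=0 d=0
  seg 1: a=-3 b=-1 c=0 d=0
S(3/4) = -3/4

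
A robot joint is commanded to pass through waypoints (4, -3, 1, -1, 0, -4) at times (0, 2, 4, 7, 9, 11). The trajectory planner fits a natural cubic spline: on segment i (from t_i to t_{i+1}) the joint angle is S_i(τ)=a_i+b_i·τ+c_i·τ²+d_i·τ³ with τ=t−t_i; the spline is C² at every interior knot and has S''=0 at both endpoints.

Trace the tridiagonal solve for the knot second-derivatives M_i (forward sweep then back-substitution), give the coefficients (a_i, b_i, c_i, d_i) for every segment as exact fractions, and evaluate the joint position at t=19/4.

Δ: Δ0=-7/2, Δ1=2, Δ2=-2/3, Δ3=1/2, Δ4=-2
row 1: diag=8, rhs=33; c'=1/4, d'=33/8
row 2: denom=10−2·1/4=19/2; d'=(-16−2·33/8)/(19/2)=-97/38
row 3: denom=10−3·6/19=172/19; d'=(7−3·-97/38)/(172/19)=557/344
row 4: denom=8−2·19/86=325/43; d'=(-15−2·557/344)/(325/43)=-3137/1300
back: M4=-3137/1300
back: M3=557/344−19/86·-3137/1300=1399/650
back: M2=-97/38−6/19·1399/650=-2101/650
back: M1=33/8−1/4·-2101/650=6413/1300
M: M0=0, M1=6413/1300, M2=-2101/650, M3=1399/650, M4=-3137/1300, M5=0
seg 0: a=4, c=M0/2=0, d=(M1−M0)/(6·2)=6413/15600, b=Δ0−h0·(2M0+M1)/6=-20063/3900
seg 1: a=-3, c=M1/2=6413/2600, d=(M2−M1)/(6·2)=-2123/3120, b=Δ1−h1·(2M1+M2)/6=-206/975
seg 2: a=1, c=M2/2=-2101/1300, d=(M3−M2)/(6·3)=35/117, b=Δ2−h2·(2M2+M3)/6=5809/3900
seg 3: a=-1, c=M3/2=1399/1300, d=(M4−M3)/(6·2)=-1187/3120, b=Δ3−h3·(2M3+M4)/6=-509/3900
seg 4: a=0, c=M4/2=-3137/2600, d=(M5−M4)/(6·2)=3137/15600, b=Δ4−h4·(2M4+M5)/6=-763/1950
t_q=19/4 → seg 2, τ=3/4; S=1+5809/3900·τ+-2101/1300·τ²+35/117·τ³=3469/2600

  seg 0: a=4 b=-20063/3900 c=0 d=6413/15600
  seg 1: a=-3 b=-206/975 c=6413/2600 d=-2123/3120
  seg 2: a=1 b=5809/3900 c=-2101/1300 d=35/117
  seg 3: a=-1 b=-509/3900 c=1399/1300 d=-1187/3120
  seg 4: a=0 b=-763/1950 c=-3137/2600 d=3137/15600
S(19/4) = 3469/2600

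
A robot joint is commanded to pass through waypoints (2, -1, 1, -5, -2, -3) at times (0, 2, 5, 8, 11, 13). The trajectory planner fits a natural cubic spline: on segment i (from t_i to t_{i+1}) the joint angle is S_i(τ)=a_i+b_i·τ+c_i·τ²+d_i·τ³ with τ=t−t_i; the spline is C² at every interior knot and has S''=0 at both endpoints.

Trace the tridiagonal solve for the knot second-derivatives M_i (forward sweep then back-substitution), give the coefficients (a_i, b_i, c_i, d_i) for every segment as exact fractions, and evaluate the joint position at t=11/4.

  seg 0: a=2 b=-16607/7614 c=0 d=2593/15228
  seg 1: a=-1 b=-1049/7614 c=2593/2538 d=-8606/34263
  seg 2: a=1 b=-6011/7614 c=-9433/7614 d=203/729
  seg 3: a=-5 b=-5363/7614 c=9649/7614 d=-7985/34263
  seg 4: a=-2 b=4621/7614 c=-2107/2538 d=2107/15228
S(11/4) = -4295/6768

Δ: Δ0=-3/2, Δ1=2/3, Δ2=-2, Δ3=1, Δ4=-1/2
row 1: diag=10, rhs=13; c'=3/10, d'=13/10
row 2: denom=12−3·3/10=111/10; d'=(-16−3·13/10)/(111/10)=-199/111
row 3: denom=12−3·10/37=414/37; d'=(18−3·-199/111)/(414/37)=865/414
row 4: denom=10−3·37/138=423/46; d'=(-9−3·865/414)/(423/46)=-2107/1269
back: M4=-2107/1269
back: M3=865/414−37/138·-2107/1269=9649/3807
back: M2=-199/111−10/37·9649/3807=-9433/3807
back: M1=13/10−3/10·-9433/3807=2593/1269
M: M0=0, M1=2593/1269, M2=-9433/3807, M3=9649/3807, M4=-2107/1269, M5=0
seg 0: a=2, c=M0/2=0, d=(M1−M0)/(6·2)=2593/15228, b=Δ0−h0·(2M0+M1)/6=-16607/7614
seg 1: a=-1, c=M1/2=2593/2538, d=(M2−M1)/(6·3)=-8606/34263, b=Δ1−h1·(2M1+M2)/6=-1049/7614
seg 2: a=1, c=M2/2=-9433/7614, d=(M3−M2)/(6·3)=203/729, b=Δ2−h2·(2M2+M3)/6=-6011/7614
seg 3: a=-5, c=M3/2=9649/7614, d=(M4−M3)/(6·3)=-7985/34263, b=Δ3−h3·(2M3+M4)/6=-5363/7614
seg 4: a=-2, c=M4/2=-2107/2538, d=(M5−M4)/(6·2)=2107/15228, b=Δ4−h4·(2M4+M5)/6=4621/7614
t_q=11/4 → seg 1, τ=3/4; S=-1+-1049/7614·τ+2593/2538·τ²+-8606/34263·τ³=-4295/6768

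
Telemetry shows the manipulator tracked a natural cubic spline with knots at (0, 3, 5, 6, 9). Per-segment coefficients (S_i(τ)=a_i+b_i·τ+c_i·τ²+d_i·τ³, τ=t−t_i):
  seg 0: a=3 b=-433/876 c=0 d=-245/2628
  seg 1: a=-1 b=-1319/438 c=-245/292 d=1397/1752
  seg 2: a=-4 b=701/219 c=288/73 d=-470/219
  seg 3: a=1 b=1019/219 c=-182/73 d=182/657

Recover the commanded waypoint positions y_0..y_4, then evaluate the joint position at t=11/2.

y_0=3 y_1=-1 y_2=-4 y_3=1 y_4=0
S(11/2) = -491/292

y_0 = S_0(0) = a_0 = 3
y_1 = S_1(0) = a_1 = -1
y_2 = S_2(0) = a_2 = -4
y_3 = S_3(0) = a_3 = 1
y_4 = S_3(3) = 0
t_q=11/2 is in segment 2 (τ=1/2); S_2(τ)=-491/292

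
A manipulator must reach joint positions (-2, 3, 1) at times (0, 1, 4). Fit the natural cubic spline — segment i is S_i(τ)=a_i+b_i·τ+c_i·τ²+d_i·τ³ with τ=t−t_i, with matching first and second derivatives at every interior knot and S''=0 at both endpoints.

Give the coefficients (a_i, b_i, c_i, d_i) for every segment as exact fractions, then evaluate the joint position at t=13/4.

  seg 0: a=-2 b=137/24 c=0 d=-17/24
  seg 1: a=3 b=43/12 c=-17/8 d=17/72
S(13/4) = 1533/512

Δ: Δ0=5, Δ1=-2/3
row 1: diag=8, rhs=-34; c'=3/8, d'=-17/4
back: M1=-17/4
M: M0=0, M1=-17/4, M2=0
seg 0: a=-2, c=M0/2=0, d=(M1−M0)/(6·1)=-17/24, b=Δ0−h0·(2M0+M1)/6=137/24
seg 1: a=3, c=M1/2=-17/8, d=(M2−M1)/(6·3)=17/72, b=Δ1−h1·(2M1+M2)/6=43/12
t_q=13/4 → seg 1, τ=9/4; S=3+43/12·τ+-17/8·τ²+17/72·τ³=1533/512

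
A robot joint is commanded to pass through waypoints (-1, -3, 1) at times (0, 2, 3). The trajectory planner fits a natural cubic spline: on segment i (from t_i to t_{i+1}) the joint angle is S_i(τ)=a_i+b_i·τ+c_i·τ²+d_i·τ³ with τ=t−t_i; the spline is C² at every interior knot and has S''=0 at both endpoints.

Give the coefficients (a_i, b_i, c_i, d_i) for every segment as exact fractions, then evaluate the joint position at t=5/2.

Δ: Δ0=-1, Δ1=4
row 1: diag=6, rhs=30; c'=1/6, d'=5
back: M1=5
M: M0=0, M1=5, M2=0
seg 0: a=-1, c=M0/2=0, d=(M1−M0)/(6·2)=5/12, b=Δ0−h0·(2M0+M1)/6=-8/3
seg 1: a=-3, c=M1/2=5/2, d=(M2−M1)/(6·1)=-5/6, b=Δ1−h1·(2M1+M2)/6=7/3
t_q=5/2 → seg 1, τ=1/2; S=-3+7/3·τ+5/2·τ²+-5/6·τ³=-21/16

  seg 0: a=-1 b=-8/3 c=0 d=5/12
  seg 1: a=-3 b=7/3 c=5/2 d=-5/6
S(5/2) = -21/16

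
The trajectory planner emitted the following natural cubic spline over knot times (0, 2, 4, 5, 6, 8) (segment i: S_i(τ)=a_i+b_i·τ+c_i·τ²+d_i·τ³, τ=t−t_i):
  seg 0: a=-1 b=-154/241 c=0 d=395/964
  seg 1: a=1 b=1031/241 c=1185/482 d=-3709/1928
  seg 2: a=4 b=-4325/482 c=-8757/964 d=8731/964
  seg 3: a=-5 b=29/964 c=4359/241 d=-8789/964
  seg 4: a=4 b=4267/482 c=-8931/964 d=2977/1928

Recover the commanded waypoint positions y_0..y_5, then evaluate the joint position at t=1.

y_0=-1 y_1=1 y_2=4 y_3=-5 y_4=4 y_5=-3
S(1) = -1185/964

y_0 = S_0(0) = a_0 = -1
y_1 = S_1(0) = a_1 = 1
y_2 = S_2(0) = a_2 = 4
y_3 = S_3(0) = a_3 = -5
y_4 = S_4(0) = a_4 = 4
y_5 = S_4(2) = -3
t_q=1 is in segment 0 (τ=1); S_0(τ)=-1185/964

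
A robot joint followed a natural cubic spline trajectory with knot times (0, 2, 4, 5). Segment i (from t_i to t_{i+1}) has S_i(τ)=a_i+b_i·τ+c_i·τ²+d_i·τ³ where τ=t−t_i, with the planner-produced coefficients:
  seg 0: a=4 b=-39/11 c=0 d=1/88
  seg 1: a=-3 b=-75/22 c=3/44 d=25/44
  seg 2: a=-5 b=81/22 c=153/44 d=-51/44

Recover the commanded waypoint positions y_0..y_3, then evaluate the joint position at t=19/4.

y_0 = S_0(0) = a_0 = 4
y_1 = S_1(0) = a_1 = -3
y_2 = S_2(0) = a_2 = -5
y_3 = S_2(1) = 1
t_q=19/4 is in segment 2 (τ=3/4); S_2(τ)=-2173/2816

y_0=4 y_1=-3 y_2=-5 y_3=1
S(19/4) = -2173/2816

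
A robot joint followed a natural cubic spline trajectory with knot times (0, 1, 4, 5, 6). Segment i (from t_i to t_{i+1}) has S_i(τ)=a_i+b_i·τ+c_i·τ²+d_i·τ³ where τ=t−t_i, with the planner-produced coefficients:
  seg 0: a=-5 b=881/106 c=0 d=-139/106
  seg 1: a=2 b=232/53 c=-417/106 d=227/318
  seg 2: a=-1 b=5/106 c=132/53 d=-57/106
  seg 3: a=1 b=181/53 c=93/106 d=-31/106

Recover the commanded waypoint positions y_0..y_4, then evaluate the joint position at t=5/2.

y_0 = S_0(0) = a_0 = -5
y_1 = S_1(0) = a_1 = 2
y_2 = S_2(0) = a_2 = -1
y_3 = S_3(0) = a_3 = 1
y_4 = S_3(1) = 5
t_q=5/2 is in segment 1 (τ=3/2); S_1(τ)=1801/848

y_0=-5 y_1=2 y_2=-1 y_3=1 y_4=5
S(5/2) = 1801/848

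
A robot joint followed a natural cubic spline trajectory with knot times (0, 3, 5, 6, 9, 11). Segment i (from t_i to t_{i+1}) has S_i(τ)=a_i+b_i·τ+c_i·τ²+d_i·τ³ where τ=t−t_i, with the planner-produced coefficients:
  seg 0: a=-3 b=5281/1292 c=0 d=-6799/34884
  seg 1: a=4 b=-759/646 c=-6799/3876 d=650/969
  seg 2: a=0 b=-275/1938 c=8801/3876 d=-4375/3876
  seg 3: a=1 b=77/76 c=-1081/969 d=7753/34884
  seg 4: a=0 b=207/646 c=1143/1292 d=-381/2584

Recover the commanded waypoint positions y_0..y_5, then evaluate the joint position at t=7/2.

y_0=-3 y_1=4 y_2=0 y_3=1 y_4=0 y_5=3
S(7/2) = 15803/5168

y_0 = S_0(0) = a_0 = -3
y_1 = S_1(0) = a_1 = 4
y_2 = S_2(0) = a_2 = 0
y_3 = S_3(0) = a_3 = 1
y_4 = S_4(0) = a_4 = 0
y_5 = S_4(2) = 3
t_q=7/2 is in segment 1 (τ=1/2); S_1(τ)=15803/5168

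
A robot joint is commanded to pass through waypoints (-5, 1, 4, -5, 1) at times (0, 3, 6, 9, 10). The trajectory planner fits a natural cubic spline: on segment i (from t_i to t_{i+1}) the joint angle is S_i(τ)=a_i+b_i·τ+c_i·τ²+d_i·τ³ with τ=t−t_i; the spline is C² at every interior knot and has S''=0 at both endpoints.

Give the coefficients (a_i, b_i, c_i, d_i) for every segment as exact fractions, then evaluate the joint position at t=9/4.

  seg 0: a=-5 b=31/18 c=0 d=5/162
  seg 1: a=1 b=23/9 c=5/18 d=-43/162
  seg 2: a=4 b=-53/18 c=-19/9 d=113/162
  seg 3: a=-5 b=29/9 c=25/6 d=-25/18
S(9/4) = -99/128

Δ: Δ0=2, Δ1=1, Δ2=-3, Δ3=6
row 1: diag=12, rhs=-6; c'=1/4, d'=-1/2
row 2: denom=12−3·1/4=45/4; d'=(-24−3·-1/2)/(45/4)=-2
row 3: denom=8−3·4/15=36/5; d'=(54−3·-2)/(36/5)=25/3
back: M3=25/3
back: M2=-2−4/15·25/3=-38/9
back: M1=-1/2−1/4·-38/9=5/9
M: M0=0, M1=5/9, M2=-38/9, M3=25/3, M4=0
seg 0: a=-5, c=M0/2=0, d=(M1−M0)/(6·3)=5/162, b=Δ0−h0·(2M0+M1)/6=31/18
seg 1: a=1, c=M1/2=5/18, d=(M2−M1)/(6·3)=-43/162, b=Δ1−h1·(2M1+M2)/6=23/9
seg 2: a=4, c=M2/2=-19/9, d=(M3−M2)/(6·3)=113/162, b=Δ2−h2·(2M2+M3)/6=-53/18
seg 3: a=-5, c=M3/2=25/6, d=(M4−M3)/(6·1)=-25/18, b=Δ3−h3·(2M3+M4)/6=29/9
t_q=9/4 → seg 0, τ=9/4; S=-5+31/18·τ+0·τ²+5/162·τ³=-99/128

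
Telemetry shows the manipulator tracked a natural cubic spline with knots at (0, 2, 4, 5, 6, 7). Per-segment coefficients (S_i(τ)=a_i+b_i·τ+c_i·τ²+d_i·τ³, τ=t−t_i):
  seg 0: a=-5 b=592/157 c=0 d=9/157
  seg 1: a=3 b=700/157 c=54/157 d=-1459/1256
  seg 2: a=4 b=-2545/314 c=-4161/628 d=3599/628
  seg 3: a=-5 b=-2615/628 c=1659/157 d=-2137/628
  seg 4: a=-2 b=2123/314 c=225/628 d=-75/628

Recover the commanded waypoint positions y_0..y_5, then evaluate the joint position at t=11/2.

y_0=-5 y_1=3 y_2=4 y_3=-5 y_4=-2 y_5=5
S(11/2) = -24445/5024

y_0 = S_0(0) = a_0 = -5
y_1 = S_1(0) = a_1 = 3
y_2 = S_2(0) = a_2 = 4
y_3 = S_3(0) = a_3 = -5
y_4 = S_4(0) = a_4 = -2
y_5 = S_4(1) = 5
t_q=11/2 is in segment 3 (τ=1/2); S_3(τ)=-24445/5024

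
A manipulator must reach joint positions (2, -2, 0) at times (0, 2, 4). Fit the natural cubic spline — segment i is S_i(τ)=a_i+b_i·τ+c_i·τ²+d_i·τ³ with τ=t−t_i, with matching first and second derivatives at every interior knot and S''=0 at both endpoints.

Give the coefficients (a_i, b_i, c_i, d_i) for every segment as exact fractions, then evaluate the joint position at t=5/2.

  seg 0: a=2 b=-11/4 c=0 d=3/16
  seg 1: a=-2 b=-1/2 c=9/8 d=-3/16
S(5/2) = -255/128

Δ: Δ0=-2, Δ1=1
row 1: diag=8, rhs=18; c'=1/4, d'=9/4
back: M1=9/4
M: M0=0, M1=9/4, M2=0
seg 0: a=2, c=M0/2=0, d=(M1−M0)/(6·2)=3/16, b=Δ0−h0·(2M0+M1)/6=-11/4
seg 1: a=-2, c=M1/2=9/8, d=(M2−M1)/(6·2)=-3/16, b=Δ1−h1·(2M1+M2)/6=-1/2
t_q=5/2 → seg 1, τ=1/2; S=-2+-1/2·τ+9/8·τ²+-3/16·τ³=-255/128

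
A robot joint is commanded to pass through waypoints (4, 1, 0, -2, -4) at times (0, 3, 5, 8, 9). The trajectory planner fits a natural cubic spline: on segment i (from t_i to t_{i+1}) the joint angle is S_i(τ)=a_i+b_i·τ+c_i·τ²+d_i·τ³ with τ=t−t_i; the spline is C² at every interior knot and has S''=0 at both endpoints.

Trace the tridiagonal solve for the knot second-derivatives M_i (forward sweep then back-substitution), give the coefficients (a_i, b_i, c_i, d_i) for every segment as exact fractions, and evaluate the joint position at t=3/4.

Δ: Δ0=-1, Δ1=-1/2, Δ2=-2/3, Δ3=-2
row 1: diag=10, rhs=3; c'=1/5, d'=3/10
row 2: denom=10−2·1/5=48/5; d'=(-1−2·3/10)/(48/5)=-1/6
row 3: denom=8−3·5/16=113/16; d'=(-8−3·-1/6)/(113/16)=-120/113
back: M3=-120/113
back: M2=-1/6−5/16·-120/113=56/339
back: M1=3/10−1/5·56/339=181/678
M: M0=0, M1=181/678, M2=56/339, M3=-120/113, M4=0
seg 0: a=4, c=M0/2=0, d=(M1−M0)/(6·3)=181/12204, b=Δ0−h0·(2M0+M1)/6=-1537/1356
seg 1: a=1, c=M1/2=181/1356, d=(M2−M1)/(6·2)=-23/2712, b=Δ1−h1·(2M1+M2)/6=-497/678
seg 2: a=0, c=M2/2=28/339, d=(M3−M2)/(6·3)=-208/3051, b=Δ2−h2·(2M2+M3)/6=-34/113
seg 3: a=-2, c=M3/2=-60/113, d=(M4−M3)/(6·1)=20/113, b=Δ3−h3·(2M3+M4)/6=-186/113
t_q=3/4 → seg 0, τ=3/4; S=4+-1537/1356·τ+0·τ²+181/12204·τ³=91301/28928

  seg 0: a=4 b=-1537/1356 c=0 d=181/12204
  seg 1: a=1 b=-497/678 c=181/1356 d=-23/2712
  seg 2: a=0 b=-34/113 c=28/339 d=-208/3051
  seg 3: a=-2 b=-186/113 c=-60/113 d=20/113
S(3/4) = 91301/28928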